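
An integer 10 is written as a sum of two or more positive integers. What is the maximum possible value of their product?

Fill prod[k] for k=2..10: at each k try every first piece i and multiply by the better of (k−i) uncut or prod[k−i].
prod[2] = 1·max(1,0) = 1·1 = 1
prod[3] = max(1·2, 2·1) = 2
prod[4] = max(1·3, 2·2, 3·1) = 4
prod[5] = max(1·4, 2·3, 3·2, 4·1) = 6
prod[6] = max(1·6, 2·4, 3·3, 4·2, 5·1) = 9
prod[7] = max(1·9, 2·6, 3·4, 4·3, 5·2, 6·1) = 12
prod[8] = max(1·12, 2·9, 3·6, …, 6·2, 7·1) = 18
prod[9] = max(1·18, 2·12, 3·9, …, 7·2, 8·1) = 27
prod[10] = max(1·27, 2·18, 3·12, …, 8·2, 9·1) = 36
One optimal split: 3 + 3 + 2 + 2; product 3·3·2·2 = 36.

36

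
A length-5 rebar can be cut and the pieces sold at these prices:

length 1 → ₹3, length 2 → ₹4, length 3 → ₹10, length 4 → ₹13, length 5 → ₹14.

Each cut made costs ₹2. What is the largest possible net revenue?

14

Let net[k] be the best obtainable value from length k. For each k, try every first piece i and keep the best of price[i] + net[k−i] minus the 2 cut fee when i<k.
net[1] = 3
net[2] = 4  (first piece 1, then net[1]=3)
net[3] = 10
net[4] = 13
net[5] = 14  (first piece 1, then net[4]=13)
One optimal plan: pieces 4 + 1 (1 cut) → ₹16 − ₹2 = ₹14.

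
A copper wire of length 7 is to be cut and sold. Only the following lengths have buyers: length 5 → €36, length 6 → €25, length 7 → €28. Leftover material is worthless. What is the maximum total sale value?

Let f[k] be the best obtainable value from length k. For each k, try every first piece i and keep the best of price[i] + f[k−i].
f[1] = 0
f[2] = 0
f[3] = 0
f[4] = 0
f[5] = 36
f[6] = max(36+0, 25+0) = 36
f[7] = max(36+0, 25+0, 28+0) = 36
One optimal cutting: pieces 5 with 2 meters of scrap → €36.

36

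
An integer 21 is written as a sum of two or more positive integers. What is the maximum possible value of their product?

Fill P[k] for k=2..21: at each k try every first piece i and multiply by the better of (k−i) uncut or P[k−i].
P[2] = 1·max(1,0) = 1·1 = 1
P[3] = 1·max(2,1) = 1·2 = 2
P[4] = 2·max(2,1) = 2·2 = 4
P[5] = 2·max(3,2) = 2·3 = 6
P[6] = 3·max(3,2) = 3·3 = 9
P[7] = 2·max(5,6) = 2·6 = 12
P[8] = 2·max(6,9) = 2·9 = 18
P[9] = 3·max(6,9) = 3·9 = 27
P[10] = 2·max(8,18) = 2·18 = 36
P[11] = 2·max(9,27) = 2·27 = 54
P[12] = 3·max(9,27) = 3·27 = 81
P[13] = 2·max(11,54) = 2·54 = 108
P[14] = 2·max(12,81) = 2·81 = 162
P[15] = 3·max(12,81) = 3·81 = 243
P[16] = 2·max(14,162) = 2·162 = 324
P[17] = 2·max(15,243) = 2·243 = 486
P[18] = 3·max(15,243) = 3·243 = 729
P[19] = 2·max(17,486) = 2·486 = 972
P[20] = 2·max(18,729) = 2·729 = 1458
P[21] = 3·max(18,729) = 3·729 = 2187
One optimal split: 3 + 3 + 3 + 3 + 3 + 3 + 3; product 3·3·3·3·3·3·3 = 2187.

2187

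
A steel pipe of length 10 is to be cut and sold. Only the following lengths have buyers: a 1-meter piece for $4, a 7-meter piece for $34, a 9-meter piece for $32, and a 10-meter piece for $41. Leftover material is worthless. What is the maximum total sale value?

46

Let f[k] be the best obtainable value from length k. For each k, try every first piece i and keep the best of price[i] + f[k−i].
f[1] = 4
f[2] = 8  (first piece 1, then f[1]=4)
f[3] = 12  (first piece 1, then f[2]=8)
f[4] = 16  (first piece 1, then f[3]=12)
f[5] = 20  (first piece 1, then f[4]=16)
f[6] = 24  (first piece 1, then f[5]=20)
f[7] = max(4+24, 34+0) = 34
f[8] = max(4+34, 34+4) = 38
f[9] = max(4+38, 34+8, 32+0) = 42
f[10] = max(4+42, 34+12, 32+4, 41+0) = 46
One optimal cutting: 7 + 1 + 1 + 1 → $46.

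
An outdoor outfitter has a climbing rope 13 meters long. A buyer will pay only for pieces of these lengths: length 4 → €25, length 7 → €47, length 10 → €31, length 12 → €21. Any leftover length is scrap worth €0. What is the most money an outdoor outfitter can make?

Consider every possible first cut. best[k] is the best of p[i]+best[k−i] over all sellable i≤k.
best[1] = 0
best[2] = 0
best[3] = 0
best[4] = 25
best[5] = 25
best[6] = 25
best[7] = max(25+0, 47+0) = 47
best[8] = max(25+25, 47+0) = 50
best[9] = max(25+25, 47+0) = 50
best[10] = max(25+25, 47+0, 31+0) = 50
best[11] = max(25+47, 47+25, 31+0) = 72
best[12] = max(25+50, 47+25, 31+0, 21+0) = 75
best[13] = max(25+50, 47+25, 31+0, 21+0) = 75
One optimal cutting: pieces 4 + 4 + 4 with 1 meter of scrap → €75.

75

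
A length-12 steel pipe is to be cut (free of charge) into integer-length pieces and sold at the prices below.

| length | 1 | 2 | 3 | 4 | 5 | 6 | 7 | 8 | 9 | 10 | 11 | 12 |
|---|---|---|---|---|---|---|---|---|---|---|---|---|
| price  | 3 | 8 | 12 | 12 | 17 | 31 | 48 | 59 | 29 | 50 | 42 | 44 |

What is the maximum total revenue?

Consider every possible first cut. r[k] is the best of p[i]+r[k−i] over all sellable i≤k.
r[1] = 3
r[2] = max(3+3, 8+0) = 8
r[3] = max(3+8, 8+3, 12+0) = 12
r[4] = max(3+12, 8+8, 12+3, 12+0) = 16
r[5] = max(3+16, 8+12, 12+8, 12+3, 17+0) = 20
r[6] = max(3+20, 8+16, 12+12, 12+8, 17+3, 31+0) = 31
r[7] = max(3+31, 8+20, 12+16, …, 31+3, 48+0) = 48
r[8] = max(3+48, 8+31, 12+20, …, 48+3, 59+0) = 59
r[9] = max(3+59, 8+48, 12+31, …, 59+3, 29+0) = 62
r[10] = max(3+62, 8+59, 12+48, …, 29+3, 50+0) = 67
r[11] = max(3+67, 8+62, 12+59, …, 50+3, 42+0) = 71
r[12] = max(3+71, 8+67, 12+62, …, 42+3, 44+0) = 75
One optimal cutting: 8 + 2 + 2 → $59 + $8 + $8 = $75.

75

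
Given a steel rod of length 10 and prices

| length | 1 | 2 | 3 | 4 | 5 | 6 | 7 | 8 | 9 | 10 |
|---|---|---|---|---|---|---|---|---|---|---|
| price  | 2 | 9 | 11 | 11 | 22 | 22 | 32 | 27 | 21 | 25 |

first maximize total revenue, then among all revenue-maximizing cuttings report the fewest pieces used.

Let r[k] be the best obtainable value from length k. For each k, try every first piece i and keep the best of price[i] + r[k−i].
r[1] = 2
r[2] = max(2+2, 9+0) = 9
r[3] = max(2+9, 9+2, 11+0) = 11
r[4] = max(2+11, 9+9, 11+2, 11+0) = 18
r[5] = max(2+18, 9+11, 11+9, 11+2, 22+0) = 22
r[6] = max(2+22, 9+18, 11+11, 11+9, 22+2, 22+0) = 27
r[7] = max(2+27, 9+22, 11+18, …, 22+2, 32+0) = 32
r[8] = max(2+32, 9+27, 11+22, …, 32+2, 27+0) = 36
r[9] = max(2+36, 9+32, 11+27, …, 27+2, 21+0) = 41
r[10] = max(2+41, 9+36, 11+32, …, 21+2, 25+0) = 45
Maximum revenue is $45.
Now minimize piece count subject to staying optimal: for each k, pieces[k] = 1 + min over i with p[i]+r[k−i]=r[k] of pieces[k−i].
pieces[7] = 1
pieces[8] = 4
pieces[9] = 2
pieces[10] = 5

5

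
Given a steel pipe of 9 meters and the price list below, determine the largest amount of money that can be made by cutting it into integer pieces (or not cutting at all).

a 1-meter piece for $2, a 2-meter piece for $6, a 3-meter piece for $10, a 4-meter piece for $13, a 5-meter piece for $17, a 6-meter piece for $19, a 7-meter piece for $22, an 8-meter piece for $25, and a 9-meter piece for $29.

30

Let r[k] be the best obtainable value from length k. For each k, try every first piece i and keep the best of price[i] + r[k−i].
r[1] = 2
r[2] = max(2+2, 6+0) = 6
r[3] = max(2+6, 6+2, 10+0) = 10
r[4] = max(2+10, 6+6, 10+2, 13+0) = 13
r[5] = max(2+13, 6+10, 10+6, 13+2, 17+0) = 17
r[6] = max(2+17, 6+13, 10+10, 13+6, 17+2, 19+0) = 20
r[7] = max(2+20, 6+17, 10+13, …, 19+2, 22+0) = 23
r[8] = max(2+23, 6+20, 10+17, …, 22+2, 25+0) = 27
r[9] = max(2+27, 6+23, 10+20, …, 25+2, 29+0) = 30
One optimal cutting: 3 + 3 + 3 → $10 + $10 + $10 = $30.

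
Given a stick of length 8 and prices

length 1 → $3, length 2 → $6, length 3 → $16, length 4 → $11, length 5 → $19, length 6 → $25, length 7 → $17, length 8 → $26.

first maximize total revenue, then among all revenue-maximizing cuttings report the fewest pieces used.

Let r[k] be the best obtainable value from length k. For each k, try every first piece i and keep the best of price[i] + r[k−i].
r[1] = 3
r[2] = 6  (first piece 1, then r[1]=3)
r[3] = 16
r[4] = 19  (first piece 1, then r[3]=16)
r[5] = 22  (first piece 1, then r[4]=19)
r[6] = 32  (first piece 3, then r[3]=16)
r[7] = 35  (first piece 1, then r[6]=32)
r[8] = 38  (first piece 1, then r[7]=35)
Maximum revenue is $38.
Now minimize piece count subject to staying optimal: for each k, pieces[k] = 1 + min over i with p[i]+r[k−i]=r[k] of pieces[k−i].
pieces[5] = 2
pieces[6] = 2
pieces[7] = 3
pieces[8] = 3

3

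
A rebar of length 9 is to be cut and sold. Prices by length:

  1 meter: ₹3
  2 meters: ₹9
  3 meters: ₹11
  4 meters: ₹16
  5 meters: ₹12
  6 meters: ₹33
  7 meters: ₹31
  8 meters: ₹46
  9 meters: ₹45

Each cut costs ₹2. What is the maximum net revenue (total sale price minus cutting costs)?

Consider every possible first cut. v[k] is the best of p[i]+v[k−i] over all sellable i≤k, charging 2 whenever i<k.
v[1] = 3
v[2] = max(3+3-2, 9+0) = 9
v[3] = max(3+9-2, 9+3-2, 11+0) = 11
v[4] = max(3+11-2, 9+9-2, 11+3-2, 16+0) = 16
v[5] = max(3+16-2, 9+11-2, 11+9-2, 16+3-2, 12+0) = 18
v[6] = max(3+18-2, 9+16-2, 11+11-2, 16+9-2, 12+3-2, 33+0) = 33
v[7] = max(3+33-2, 9+18-2, 11+16-2, …, 33+3-2, 31+0) = 34
v[8] = max(3+34-2, 9+33-2, 11+18-2, …, 31+3-2, 46+0) = 46
v[9] = max(3+46-2, 9+34-2, 11+33-2, …, 46+3-2, 45+0) = 47
One optimal plan: pieces 8 + 1 (1 cut) → ₹49 − ₹2 = ₹47.

47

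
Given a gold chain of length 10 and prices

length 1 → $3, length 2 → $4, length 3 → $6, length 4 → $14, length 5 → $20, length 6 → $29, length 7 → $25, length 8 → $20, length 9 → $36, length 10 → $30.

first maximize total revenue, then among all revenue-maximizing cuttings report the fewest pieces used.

2

Build r[k] bottom-up: r[k] = max over allowed piece i of (p[i] + r[k−i]).
r[1] = 3
r[2] = max(3+3, 4+0) = 6
r[3] = max(3+6, 4+3, 6+0) = 9
r[4] = max(3+9, 4+6, 6+3, 14+0) = 14
r[5] = max(3+14, 4+9, 6+6, 14+3, 20+0) = 20
r[6] = max(3+20, 4+14, 6+9, 14+6, 20+3, 29+0) = 29
r[7] = max(3+29, 4+20, 6+14, …, 29+3, 25+0) = 32
r[8] = max(3+32, 4+29, 6+20, …, 25+3, 20+0) = 35
r[9] = max(3+35, 4+32, 6+29, …, 20+3, 36+0) = 38
r[10] = max(3+38, 4+35, 6+32, …, 36+3, 30+0) = 43
Maximum revenue is $43.
Now minimize piece count subject to staying optimal: for each k, pieces[k] = 1 + min over i with p[i]+r[k−i]=r[k] of pieces[k−i].
pieces[7] = 2
pieces[8] = 3
pieces[9] = 4
pieces[10] = 2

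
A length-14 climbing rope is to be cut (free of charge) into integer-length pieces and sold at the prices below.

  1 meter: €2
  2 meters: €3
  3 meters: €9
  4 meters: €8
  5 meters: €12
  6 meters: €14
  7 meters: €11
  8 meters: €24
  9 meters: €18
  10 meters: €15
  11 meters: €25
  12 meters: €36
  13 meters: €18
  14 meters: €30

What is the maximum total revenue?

42

Build r[k] bottom-up: r[k] = max over allowed piece i of (p[i] + r[k−i]).
r[1] = 2
r[2] = 4  (first piece 1, then r[1]=2)
r[3] = 9
r[4] = 11  (first piece 1, then r[3]=9)
r[5] = 13  (first piece 1, then r[4]=11)
r[6] = 18  (first piece 3, then r[3]=9)
r[7] = 20  (first piece 1, then r[6]=18)
r[8] = 24
r[9] = 27  (first piece 3, then r[6]=18)
r[10] = 29  (first piece 1, then r[9]=27)
r[11] = 33  (first piece 3, then r[8]=24)
r[12] = 36  (first piece 3, then r[9]=27)
r[13] = 38  (first piece 1, then r[12]=36)
r[14] = 42  (first piece 3, then r[11]=33)
One optimal cutting: 8 + 3 + 3 → €24 + €9 + €9 = €42.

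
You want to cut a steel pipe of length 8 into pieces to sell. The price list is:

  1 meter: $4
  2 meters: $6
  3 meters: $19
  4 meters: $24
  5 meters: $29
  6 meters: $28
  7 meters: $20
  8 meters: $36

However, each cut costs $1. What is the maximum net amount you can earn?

Build net[k] bottom-up: net[k] = max over allowed piece i of (p[i] + net[k−i]) − 1 per cut.
net[1] = 4
net[2] = 7  (first piece 1, then net[1]=4)
net[3] = 19
net[4] = 24
net[5] = 29
net[6] = 37  (first piece 3, then net[3]=19)
net[7] = 42  (first piece 3, then net[4]=24)
net[8] = 47  (first piece 3, then net[5]=29)
One optimal plan: pieces 5 + 3 (1 cut) → $48 − $1 = $47.

47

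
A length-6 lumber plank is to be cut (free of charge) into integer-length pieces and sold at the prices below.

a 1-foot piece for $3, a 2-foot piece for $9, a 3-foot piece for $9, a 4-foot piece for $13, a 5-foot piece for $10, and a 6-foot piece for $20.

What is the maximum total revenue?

27

Build best[k] bottom-up: best[k] = max over allowed piece i of (p[i] + best[k−i]).
best[1] = 3
best[2] = max(3+3, 9+0) = 9
best[3] = max(3+9, 9+3, 9+0) = 12
best[4] = max(3+12, 9+9, 9+3, 13+0) = 18
best[5] = max(3+18, 9+12, 9+9, 13+3, 10+0) = 21
best[6] = max(3+21, 9+18, 9+12, 13+9, 10+3, 20+0) = 27
One optimal cutting: 2 + 2 + 2 → $9 + $9 + $9 = $27.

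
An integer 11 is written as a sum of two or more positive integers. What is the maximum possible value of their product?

Let prod[k] be the best product for length k (with at least one cut). For each first piece i, the rest contributes max(k−i, prod[k−i]).
prod[2] = 1·max(1,0) = 1·1 = 1
prod[3] = 1·max(2,1) = 1·2 = 2
prod[4] = 2·max(2,1) = 2·2 = 4
prod[5] = 2·max(3,2) = 2·3 = 6
prod[6] = 3·max(3,2) = 3·3 = 9
prod[7] = 2·max(5,6) = 2·6 = 12
prod[8] = 2·max(6,9) = 2·9 = 18
prod[9] = 3·max(6,9) = 3·9 = 27
prod[10] = 2·max(8,18) = 2·18 = 36
prod[11] = 2·max(9,27) = 2·27 = 54
One optimal split: 3 + 3 + 3 + 2; product 3·3·3·2 = 54.

54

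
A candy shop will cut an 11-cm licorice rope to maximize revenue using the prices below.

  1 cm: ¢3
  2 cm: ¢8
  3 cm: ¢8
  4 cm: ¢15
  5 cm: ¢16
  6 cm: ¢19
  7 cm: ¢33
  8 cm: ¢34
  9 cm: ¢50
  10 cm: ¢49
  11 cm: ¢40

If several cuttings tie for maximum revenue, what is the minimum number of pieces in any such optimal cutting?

Build r[k] bottom-up: r[k] = max over allowed piece i of (p[i] + r[k−i]).
r[1] = 3
r[2] = max(3+3, 8+0) = 8
r[3] = max(3+8, 8+3, 8+0) = 11
r[4] = max(3+11, 8+8, 8+3, 15+0) = 16
r[5] = max(3+16, 8+11, 8+8, 15+3, 16+0) = 19
r[6] = max(3+19, 8+16, 8+11, 15+8, 16+3, 19+0) = 24
r[7] = max(3+24, 8+19, 8+16, …, 19+3, 33+0) = 33
r[8] = max(3+33, 8+24, 8+19, …, 33+3, 34+0) = 36
r[9] = max(3+36, 8+33, 8+24, …, 34+3, 50+0) = 50
r[10] = max(3+50, 8+36, 8+33, …, 50+3, 49+0) = 53
r[11] = max(3+53, 8+50, 8+36, …, 49+3, 40+0) = 58
Maximum revenue is ¢58.
Now minimize piece count subject to staying optimal: for each k, pieces[k] = 1 + min over i with p[i]+r[k−i]=r[k] of pieces[k−i].
pieces[8] = 2
pieces[9] = 1
pieces[10] = 2
pieces[11] = 2

2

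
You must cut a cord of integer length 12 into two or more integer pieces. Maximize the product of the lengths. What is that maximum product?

Fill m[k] for k=2..12: at each k try every first piece i and multiply by the better of (k−i) uncut or m[k−i].
Small cases: m[2]=1, m[3]=2, m[4]=4.
m[5] = 2×max(3,2) = 2×3 = 6
m[6] = 3×max(3,2) = 3×3 = 9
m[7] = 2×max(5,6) = 2×6 = 12
m[8] = 2×max(6,9) = 2×9 = 18
m[9] = 3×max(6,9) = 3×9 = 27
m[10] = 2×max(8,18) = 2×18 = 36
m[11] = 2×max(9,27) = 2×27 = 54
m[12] = 3×max(9,27) = 3×27 = 81
One optimal split: 3 + 3 + 3 + 3; product 3×3×3×3 = 81.

81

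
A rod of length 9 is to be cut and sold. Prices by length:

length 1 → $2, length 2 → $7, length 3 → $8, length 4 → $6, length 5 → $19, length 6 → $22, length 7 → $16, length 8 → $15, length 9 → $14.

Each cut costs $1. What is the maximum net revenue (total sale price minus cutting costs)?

Let r[k] be the best obtainable value from length k. For each k, try every first piece i and keep the best of price[i] + r[k−i] minus the 1 cut fee when i<k.
r[1] = 2
r[2] = 7
r[3] = 8  (first piece 1, then r[2]=7)
r[4] = 13  (first piece 2, then r[2]=7)
r[5] = 19
r[6] = 22
r[7] = 25  (first piece 2, then r[5]=19)
r[8] = 28  (first piece 2, then r[6]=22)
r[9] = 31  (first piece 2, then r[7]=25)
One optimal plan: pieces 5 + 2 + 2 (2 cuts) → $33 − $2 = $31.

31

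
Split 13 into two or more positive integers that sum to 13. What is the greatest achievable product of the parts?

108

Define g[k] = max over 1≤i<k of i · max(k−i, g[k−i]); the inner max lets the remainder stay uncut if that's better.
g[2] = 1·max(1,0) = 1·1 = 1
g[3] = 1·max(2,1) = 1·2 = 2
g[4] = 2·max(2,1) = 2·2 = 4
g[5] = 2·max(3,2) = 2·3 = 6
g[6] = 3·max(3,2) = 3·3 = 9
g[7] = 2·max(5,6) = 2·6 = 12
g[8] = 2·max(6,9) = 2·9 = 18
g[9] = 3·max(6,9) = 3·9 = 27
g[10] = 2·max(8,18) = 2·18 = 36
g[11] = 2·max(9,27) = 2·27 = 54
g[12] = 3·max(9,27) = 3·27 = 81
g[13] = 2·max(11,54) = 2·54 = 108
One optimal split: 3 + 3 + 3 + 2 + 2; product 3·3·3·2·2 = 108.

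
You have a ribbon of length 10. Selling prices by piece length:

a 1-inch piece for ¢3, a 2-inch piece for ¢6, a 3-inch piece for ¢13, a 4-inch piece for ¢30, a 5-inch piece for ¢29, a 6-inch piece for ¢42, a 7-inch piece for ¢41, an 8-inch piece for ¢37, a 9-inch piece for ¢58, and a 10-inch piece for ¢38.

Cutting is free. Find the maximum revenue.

72

Let R[k] be the best obtainable value from length k. For each k, try every first piece i and keep the best of price[i] + R[k−i].
R[1] = 3
R[2] = max(3+3, 6+0) = 6
R[3] = max(3+6, 6+3, 13+0) = 13
R[4] = max(3+13, 6+6, 13+3, 30+0) = 30
R[5] = max(3+30, 6+13, 13+6, 30+3, 29+0) = 33
R[6] = max(3+33, 6+30, 13+13, 30+6, 29+3, 42+0) = 42
R[7] = max(3+42, 6+33, 13+30, …, 42+3, 41+0) = 45
R[8] = max(3+45, 6+42, 13+33, …, 41+3, 37+0) = 60
R[9] = max(3+60, 6+45, 13+42, …, 37+3, 58+0) = 63
R[10] = max(3+63, 6+60, 13+45, …, 58+3, 38+0) = 72
One optimal cutting: 6 + 4 → ¢42 + ¢30 = ¢72.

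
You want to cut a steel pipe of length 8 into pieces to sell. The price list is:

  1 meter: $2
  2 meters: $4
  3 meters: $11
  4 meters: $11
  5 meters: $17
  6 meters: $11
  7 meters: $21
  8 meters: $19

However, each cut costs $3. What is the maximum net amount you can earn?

Consider every possible first cut. v[k] is the best of p[i]+v[k−i] over all sellable i≤k, charging 3 whenever i<k.
v[1] = 2
v[2] = max(2+2-3, 4+0) = 4
v[3] = max(2+4-3, 4+2-3, 11+0) = 11
v[4] = max(2+11-3, 4+4-3, 11+2-3, 11+0) = 11
v[5] = max(2+11-3, 4+11-3, 11+4-3, 11+2-3, 17+0) = 17
v[6] = max(2+17-3, 4+11-3, 11+11-3, 11+4-3, 17+2-3, 11+0) = 19
v[7] = max(2+19-3, 4+17-3, 11+11-3, …, 11+2-3, 21+0) = 21
v[8] = max(2+21-3, 4+19-3, 11+17-3, …, 21+2-3, 19+0) = 25
One optimal plan: pieces 5 + 3 (1 cut) → $28 − $3 = $25.

25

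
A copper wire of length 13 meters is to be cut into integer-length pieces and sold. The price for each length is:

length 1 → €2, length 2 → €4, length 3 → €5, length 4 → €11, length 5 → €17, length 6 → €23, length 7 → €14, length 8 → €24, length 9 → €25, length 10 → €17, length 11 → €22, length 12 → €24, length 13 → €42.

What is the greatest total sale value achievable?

48

Consider every possible first cut. r[k] is the best of p[i]+r[k−i] over all sellable i≤k.
r[1] = 2
r[2] = 4  (first piece 1, then r[1]=2)
r[3] = 6  (first piece 1, then r[2]=4)
r[4] = 11
r[5] = 17
r[6] = 23
r[7] = 25  (first piece 1, then r[6]=23)
r[8] = 27  (first piece 1, then r[7]=25)
r[9] = 29  (first piece 1, then r[8]=27)
r[10] = 34  (first piece 4, then r[6]=23)
r[11] = 40  (first piece 5, then r[6]=23)
r[12] = 46  (first piece 6, then r[6]=23)
r[13] = 48  (first piece 1, then r[12]=46)
One optimal cutting: 6 + 6 + 1 → €23 + €23 + €2 = €48.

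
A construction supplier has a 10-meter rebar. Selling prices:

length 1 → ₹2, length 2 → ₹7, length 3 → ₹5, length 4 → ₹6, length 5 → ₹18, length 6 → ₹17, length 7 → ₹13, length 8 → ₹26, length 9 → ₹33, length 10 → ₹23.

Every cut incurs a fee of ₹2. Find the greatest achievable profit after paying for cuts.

34

Build v[k] bottom-up: v[k] = max over allowed piece i of (p[i] + v[k−i]) − 2 per cut.
v[1] = 2
v[2] = 7
v[3] = 7  (first piece 1, then v[2]=7)
v[4] = 12  (first piece 2, then v[2]=7)
v[5] = 18
v[6] = 18  (first piece 1, then v[5]=18)
v[7] = 23  (first piece 2, then v[5]=18)
v[8] = 26
v[9] = 33
v[10] = 34  (first piece 5, then v[5]=18)
One optimal plan: pieces 5 + 5 (1 cut) → ₹36 − ₹2 = ₹34.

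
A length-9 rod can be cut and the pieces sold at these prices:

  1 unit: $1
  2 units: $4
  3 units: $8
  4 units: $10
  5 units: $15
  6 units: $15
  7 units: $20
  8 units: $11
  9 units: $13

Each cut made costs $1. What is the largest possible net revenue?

24

Build net[k] bottom-up: net[k] = max over allowed piece i of (p[i] + net[k−i]) − 1 per cut.
net[1] = 1
net[2] = 4
net[3] = 8
net[4] = 10
net[5] = 15
net[6] = 15  (first piece 1, then net[5]=15)
net[7] = 20
net[8] = 22  (first piece 3, then net[5]=15)
net[9] = 24  (first piece 4, then net[5]=15)
One optimal plan: pieces 5 + 4 (1 cut) → $25 − $1 = $24.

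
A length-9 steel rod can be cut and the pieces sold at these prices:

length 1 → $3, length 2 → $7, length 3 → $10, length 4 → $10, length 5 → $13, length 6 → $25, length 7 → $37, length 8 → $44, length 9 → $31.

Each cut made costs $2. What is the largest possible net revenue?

Build net[k] bottom-up: net[k] = max over allowed piece i of (p[i] + net[k−i]) − 2 per cut.
net[1] = 3
net[2] = max(3+3-2, 7+0) = 7
net[3] = max(3+7-2, 7+3-2, 10+0) = 10
net[4] = max(3+10-2, 7+7-2, 10+3-2, 10+0) = 12
net[5] = max(3+12-2, 7+10-2, 10+7-2, 10+3-2, 13+0) = 15
net[6] = max(3+15-2, 7+12-2, 10+10-2, 10+7-2, 13+3-2, 25+0) = 25
net[7] = max(3+25-2, 7+15-2, 10+12-2, …, 25+3-2, 37+0) = 37
net[8] = max(3+37-2, 7+25-2, 10+15-2, …, 37+3-2, 44+0) = 44
net[9] = max(3+44-2, 7+37-2, 10+25-2, …, 44+3-2, 31+0) = 45
One optimal plan: pieces 8 + 1 (1 cut) → $47 − $2 = $45.

45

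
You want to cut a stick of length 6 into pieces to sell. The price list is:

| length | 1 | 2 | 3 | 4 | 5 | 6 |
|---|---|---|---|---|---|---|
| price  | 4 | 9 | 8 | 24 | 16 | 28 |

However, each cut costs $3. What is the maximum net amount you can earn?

Consider every possible first cut. v[k] is the best of p[i]+v[k−i] over all sellable i≤k, charging 3 whenever i<k.
v[1] = 4
v[2] = 9
v[3] = 10  (first piece 1, then v[2]=9)
v[4] = 24
v[5] = 25  (first piece 1, then v[4]=24)
v[6] = 30  (first piece 2, then v[4]=24)
One optimal plan: pieces 4 + 2 (1 cut) → $33 − $3 = $30.

30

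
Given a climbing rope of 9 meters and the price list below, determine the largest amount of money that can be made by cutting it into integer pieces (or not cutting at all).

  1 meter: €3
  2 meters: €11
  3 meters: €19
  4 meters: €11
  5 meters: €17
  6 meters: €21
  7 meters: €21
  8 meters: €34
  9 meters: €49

57

Let R[k] be the best obtainable value from length k. For each k, try every first piece i and keep the best of price[i] + R[k−i].
R[1] = 3
R[2] = 11
R[3] = 19
R[4] = 22  (first piece 1, then R[3]=19)
R[5] = 30  (first piece 2, then R[3]=19)
R[6] = 38  (first piece 3, then R[3]=19)
R[7] = 41  (first piece 1, then R[6]=38)
R[8] = 49  (first piece 2, then R[6]=38)
R[9] = 57  (first piece 3, then R[6]=38)
One optimal cutting: 3 + 3 + 3 → €19 + €19 + €19 = €57.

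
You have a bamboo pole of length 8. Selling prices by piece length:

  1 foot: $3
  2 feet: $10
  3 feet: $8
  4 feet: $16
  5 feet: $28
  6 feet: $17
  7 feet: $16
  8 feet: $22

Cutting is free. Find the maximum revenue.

41

Build R[k] bottom-up: R[k] = max over allowed piece i of (p[i] + R[k−i]).
R[1] = 3
R[2] = max(3+3, 10+0) = 10
R[3] = max(3+10, 10+3, 8+0) = 13
R[4] = max(3+13, 10+10, 8+3, 16+0) = 20
R[5] = max(3+20, 10+13, 8+10, 16+3, 28+0) = 28
R[6] = max(3+28, 10+20, 8+13, 16+10, 28+3, 17+0) = 31
R[7] = max(3+31, 10+28, 8+20, …, 17+3, 16+0) = 38
R[8] = max(3+38, 10+31, 8+28, …, 16+3, 22+0) = 41
One optimal cutting: 5 + 2 + 1 → $28 + $10 + $3 = $41.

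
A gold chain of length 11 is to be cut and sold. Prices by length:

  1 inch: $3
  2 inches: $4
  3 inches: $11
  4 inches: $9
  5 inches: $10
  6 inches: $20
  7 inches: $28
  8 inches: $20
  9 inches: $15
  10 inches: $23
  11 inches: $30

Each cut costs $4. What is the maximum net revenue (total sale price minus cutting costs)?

Let r[k] be the best obtainable value from length k. For each k, try every first piece i and keep the best of price[i] + r[k−i] minus the 4 cut fee when i<k.
r[1] = 3
r[2] = max(3+3-4, 4+0) = 4
r[3] = max(3+4-4, 4+3-4, 11+0) = 11
r[4] = max(3+11-4, 4+4-4, 11+3-4, 9+0) = 10
r[5] = max(3+10-4, 4+11-4, 11+4-4, 9+3-4, 10+0) = 11
r[6] = max(3+11-4, 4+10-4, 11+11-4, 9+4-4, 10+3-4, 20+0) = 20
r[7] = max(3+20-4, 4+11-4, 11+10-4, …, 20+3-4, 28+0) = 28
r[8] = max(3+28-4, 4+20-4, 11+11-4, …, 28+3-4, 20+0) = 27
r[9] = max(3+27-4, 4+28-4, 11+20-4, …, 20+3-4, 15+0) = 28
r[10] = max(3+28-4, 4+27-4, 11+28-4, …, 15+3-4, 23+0) = 35
r[11] = max(3+35-4, 4+28-4, 11+27-4, …, 23+3-4, 30+0) = 34
One optimal plan: pieces 7 + 3 + 1 (2 cuts) → $42 − $8 = $34.

34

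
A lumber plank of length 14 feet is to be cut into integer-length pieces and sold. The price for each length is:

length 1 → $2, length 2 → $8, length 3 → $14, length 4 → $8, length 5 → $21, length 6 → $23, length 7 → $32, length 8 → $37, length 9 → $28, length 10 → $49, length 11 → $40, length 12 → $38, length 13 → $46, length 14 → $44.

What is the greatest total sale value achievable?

65

Build v[k] bottom-up: v[k] = max over allowed piece i of (p[i] + v[k−i]).
v[1] = 2
v[2] = max(2+2, 8+0) = 8
v[3] = max(2+8, 8+2, 14+0) = 14
v[4] = max(2+14, 8+8, 14+2, 8+0) = 16
v[5] = max(2+16, 8+14, 14+8, 8+2, 21+0) = 22
v[6] = max(2+22, 8+16, 14+14, 8+8, 21+2, 23+0) = 28
v[7] = max(2+28, 8+22, 14+16, …, 23+2, 32+0) = 32
v[8] = max(2+32, 8+28, 14+22, …, 32+2, 37+0) = 37
v[9] = max(2+37, 8+32, 14+28, …, 37+2, 28+0) = 42
v[10] = max(2+42, 8+37, 14+32, …, 28+2, 49+0) = 49
v[11] = max(2+49, 8+42, 14+37, …, 49+2, 40+0) = 51
v[12] = max(2+51, 8+49, 14+42, …, 40+2, 38+0) = 57
v[13] = max(2+57, 8+51, 14+49, …, 38+2, 46+0) = 63
v[14] = max(2+63, 8+57, 14+51, …, 46+2, 44+0) = 65
One optimal cutting: 10 + 3 + 1 → $49 + $14 + $2 = $65.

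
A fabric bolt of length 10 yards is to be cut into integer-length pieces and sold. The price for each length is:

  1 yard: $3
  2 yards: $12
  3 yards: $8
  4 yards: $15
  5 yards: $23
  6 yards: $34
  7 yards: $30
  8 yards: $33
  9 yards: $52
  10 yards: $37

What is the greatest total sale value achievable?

Build best[k] bottom-up: best[k] = max over allowed piece i of (p[i] + best[k−i]).
best[1] = 3
best[2] = max(3+3, 12+0) = 12
best[3] = max(3+12, 12+3, 8+0) = 15
best[4] = max(3+15, 12+12, 8+3, 15+0) = 24
best[5] = max(3+24, 12+15, 8+12, 15+3, 23+0) = 27
best[6] = max(3+27, 12+24, 8+15, 15+12, 23+3, 34+0) = 36
best[7] = max(3+36, 12+27, 8+24, …, 34+3, 30+0) = 39
best[8] = max(3+39, 12+36, 8+27, …, 30+3, 33+0) = 48
best[9] = max(3+48, 12+39, 8+36, …, 33+3, 52+0) = 52
best[10] = max(3+52, 12+48, 8+39, …, 52+3, 37+0) = 60
One optimal cutting: 2 + 2 + 2 + 2 + 2 → $12 + $12 + $12 + $12 + $12 = $60.

60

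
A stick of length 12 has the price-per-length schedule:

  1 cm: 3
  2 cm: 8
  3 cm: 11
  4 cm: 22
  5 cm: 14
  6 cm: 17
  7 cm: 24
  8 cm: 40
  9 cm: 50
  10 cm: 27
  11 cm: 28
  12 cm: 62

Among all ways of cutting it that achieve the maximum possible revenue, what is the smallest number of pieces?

3

Let r[k] be the best obtainable value from length k. For each k, try every first piece i and keep the best of price[i] + r[k−i].
r[1] = 3
r[2] = max(3+3, 8+0) = 8
r[3] = max(3+8, 8+3, 11+0) = 11
r[4] = max(3+11, 8+8, 11+3, 22+0) = 22
r[5] = max(3+22, 8+11, 11+8, 22+3, 14+0) = 25
r[6] = max(3+25, 8+22, 11+11, 22+8, 14+3, 17+0) = 30
r[7] = max(3+30, 8+25, 11+22, …, 17+3, 24+0) = 33
r[8] = max(3+33, 8+30, 11+25, …, 24+3, 40+0) = 44
r[9] = max(3+44, 8+33, 11+30, …, 40+3, 50+0) = 50
r[10] = max(3+50, 8+44, 11+33, …, 50+3, 27+0) = 53
r[11] = max(3+53, 8+50, 11+44, …, 27+3, 28+0) = 58
r[12] = max(3+58, 8+53, 11+50, …, 28+3, 62+0) = 66
Maximum revenue is 66.
Now minimize piece count subject to staying optimal: for each k, pieces[k] = 1 + min over i with p[i]+r[k−i]=r[k] of pieces[k−i].
pieces[9] = 1
pieces[10] = 2
pieces[11] = 2
pieces[12] = 3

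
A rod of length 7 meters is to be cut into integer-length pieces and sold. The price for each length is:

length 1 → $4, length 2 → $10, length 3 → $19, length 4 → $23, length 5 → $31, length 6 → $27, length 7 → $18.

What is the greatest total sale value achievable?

42

Let R[k] be the best obtainable value from length k. For each k, try every first piece i and keep the best of price[i] + R[k−i].
R[1] = 4
R[2] = 10
R[3] = 19
R[4] = 23  (first piece 1, then R[3]=19)
R[5] = 31
R[6] = 38  (first piece 3, then R[3]=19)
R[7] = 42  (first piece 1, then R[6]=38)
One optimal cutting: 3 + 3 + 1 → $19 + $19 + $4 = $42.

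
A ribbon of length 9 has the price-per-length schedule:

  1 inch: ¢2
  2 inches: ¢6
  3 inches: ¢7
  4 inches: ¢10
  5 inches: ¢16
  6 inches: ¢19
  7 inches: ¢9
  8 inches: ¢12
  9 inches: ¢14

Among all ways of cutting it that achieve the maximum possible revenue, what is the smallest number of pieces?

3

Build r[k] bottom-up: r[k] = max over allowed piece i of (p[i] + r[k−i]).
r[1] = 2
r[2] = 6
r[3] = 8  (first piece 1, then r[2]=6)
r[4] = 12  (first piece 2, then r[2]=6)
r[5] = 16
r[6] = 19
r[7] = 22  (first piece 2, then r[5]=16)
r[8] = 25  (first piece 2, then r[6]=19)
r[9] = 28  (first piece 2, then r[7]=22)
Maximum revenue is ¢28.
Now minimize piece count subject to staying optimal: for each k, pieces[k] = 1 + min over i with p[i]+r[k−i]=r[k] of pieces[k−i].
pieces[6] = 1
pieces[7] = 2
pieces[8] = 2
pieces[9] = 3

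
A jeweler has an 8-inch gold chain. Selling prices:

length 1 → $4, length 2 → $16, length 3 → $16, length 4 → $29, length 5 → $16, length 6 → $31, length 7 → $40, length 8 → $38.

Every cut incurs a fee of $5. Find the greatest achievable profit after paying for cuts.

53

Build v[k] bottom-up: v[k] = max over allowed piece i of (p[i] + v[k−i]) − 5 per cut.
v[1] = 4
v[2] = max(4+4-5, 16+0) = 16
v[3] = max(4+16-5, 16+4-5, 16+0) = 16
v[4] = max(4+16-5, 16+16-5, 16+4-5, 29+0) = 29
v[5] = max(4+29-5, 16+16-5, 16+16-5, 29+4-5, 16+0) = 28
v[6] = max(4+28-5, 16+29-5, 16+16-5, 29+16-5, 16+4-5, 31+0) = 40
v[7] = max(4+40-5, 16+28-5, 16+29-5, …, 31+4-5, 40+0) = 40
v[8] = max(4+40-5, 16+40-5, 16+28-5, …, 40+4-5, 38+0) = 53
One optimal plan: pieces 4 + 4 (1 cut) → $58 − $5 = $53.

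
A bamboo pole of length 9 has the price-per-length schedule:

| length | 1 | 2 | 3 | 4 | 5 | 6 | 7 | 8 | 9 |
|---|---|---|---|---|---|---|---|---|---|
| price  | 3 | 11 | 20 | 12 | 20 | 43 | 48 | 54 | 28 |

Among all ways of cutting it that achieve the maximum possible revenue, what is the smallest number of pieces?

Consider every possible first cut. r[k] is the best of p[i]+r[k−i] over all sellable i≤k.
r[1] = 3
r[2] = max(3+3, 11+0) = 11
r[3] = max(3+11, 11+3, 20+0) = 20
r[4] = max(3+20, 11+11, 20+3, 12+0) = 23
r[5] = max(3+23, 11+20, 20+11, 12+3, 20+0) = 31
r[6] = max(3+31, 11+23, 20+20, 12+11, 20+3, 43+0) = 43
r[7] = max(3+43, 11+31, 20+23, …, 43+3, 48+0) = 48
r[8] = max(3+48, 11+43, 20+31, …, 48+3, 54+0) = 54
r[9] = max(3+54, 11+48, 20+43, …, 54+3, 28+0) = 63
Maximum revenue is $63.
Now minimize piece count subject to staying optimal: for each k, pieces[k] = 1 + min over i with p[i]+r[k−i]=r[k] of pieces[k−i].
pieces[6] = 1
pieces[7] = 1
pieces[8] = 1
pieces[9] = 2

2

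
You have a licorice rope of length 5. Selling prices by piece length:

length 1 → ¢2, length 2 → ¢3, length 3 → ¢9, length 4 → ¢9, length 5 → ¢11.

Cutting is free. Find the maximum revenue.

Consider every possible first cut. r[k] is the best of p[i]+r[k−i] over all sellable i≤k.
r[1] = 2
r[2] = 4  (first piece 1, then r[1]=2)
r[3] = 9
r[4] = 11  (first piece 1, then r[3]=9)
r[5] = 13  (first piece 1, then r[4]=11)
One optimal cutting: 3 + 1 + 1 → ¢9 + ¢2 + ¢2 = ¢13.

13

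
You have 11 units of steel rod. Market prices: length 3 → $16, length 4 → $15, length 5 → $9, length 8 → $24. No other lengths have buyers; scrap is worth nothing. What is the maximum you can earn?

Build r[k] bottom-up: r[k] = max over allowed piece i of (p[i] + r[k−i]).
r[1] = 0
r[2] = 0
r[3] = 16
r[4] = 16
r[5] = 16
r[6] = 32  (first piece 3, then r[3]=16)
r[7] = 32
r[8] = 32
r[9] = 48  (first piece 3, then r[6]=32)
r[10] = 48
r[11] = 48
One optimal cutting: pieces 3 + 3 + 3 with 2 units of scrap → $48.

48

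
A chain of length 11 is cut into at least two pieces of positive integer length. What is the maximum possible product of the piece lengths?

Fill g[k] for k=2..11: at each k try every first piece i and multiply by the better of (k−i) uncut or g[k−i].
Small cases: g[2]=1, g[3]=2.
g[4] = 2×max(2,1) = 2×2 = 4
g[5] = 2×max(3,2) = 2×3 = 6
g[6] = 3×max(3,2) = 3×3 = 9
g[7] = 2×max(5,6) = 2×6 = 12
g[8] = 2×max(6,9) = 2×9 = 18
g[9] = 3×max(6,9) = 3×9 = 27
g[10] = 2×max(8,18) = 2×18 = 36
g[11] = 2×max(9,27) = 2×27 = 54
One optimal split: 3 + 3 + 3 + 2; product 3×3×3×2 = 54.

54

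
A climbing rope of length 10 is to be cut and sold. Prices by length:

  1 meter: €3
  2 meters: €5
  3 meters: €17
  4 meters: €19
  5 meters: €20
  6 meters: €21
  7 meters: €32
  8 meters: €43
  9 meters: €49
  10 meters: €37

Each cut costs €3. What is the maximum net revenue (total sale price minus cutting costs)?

49

Build r[k] bottom-up: r[k] = max over allowed piece i of (p[i] + r[k−i]) − 3 per cut.
r[1] = 3
r[2] = 5
r[3] = 17
r[4] = 19
r[5] = 20
r[6] = 31  (first piece 3, then r[3]=17)
r[7] = 33  (first piece 3, then r[4]=19)
r[8] = 43
r[9] = 49
r[10] = 49  (first piece 1, then r[9]=49)
One optimal plan: pieces 9 + 1 (1 cut) → €52 − €3 = €49.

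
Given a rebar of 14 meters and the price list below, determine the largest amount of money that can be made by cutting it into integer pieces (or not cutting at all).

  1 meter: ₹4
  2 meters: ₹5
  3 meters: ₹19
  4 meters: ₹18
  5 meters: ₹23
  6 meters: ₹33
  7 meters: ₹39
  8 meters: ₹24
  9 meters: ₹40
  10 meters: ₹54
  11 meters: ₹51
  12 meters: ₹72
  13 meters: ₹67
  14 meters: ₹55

Let r[k] be the best obtainable value from length k. For each k, try every first piece i and keep the best of price[i] + r[k−i].
r[1] = 4
r[2] = max(4+4, 5+0) = 8
r[3] = max(4+8, 5+4, 19+0) = 19
r[4] = max(4+19, 5+8, 19+4, 18+0) = 23
r[5] = max(4+23, 5+19, 19+8, 18+4, 23+0) = 27
r[6] = max(4+27, 5+23, 19+19, 18+8, 23+4, 33+0) = 38
r[7] = max(4+38, 5+27, 19+23, …, 33+4, 39+0) = 42
r[8] = max(4+42, 5+38, 19+27, …, 39+4, 24+0) = 46
r[9] = max(4+46, 5+42, 19+38, …, 24+4, 40+0) = 57
r[10] = max(4+57, 5+46, 19+42, …, 40+4, 54+0) = 61
r[11] = max(4+61, 5+57, 19+46, …, 54+4, 51+0) = 65
r[12] = max(4+65, 5+61, 19+57, …, 51+4, 72+0) = 76
r[13] = max(4+76, 5+65, 19+61, …, 72+4, 67+0) = 80
r[14] = max(4+80, 5+76, 19+65, …, 67+4, 55+0) = 84
One optimal cutting: 3 + 3 + 3 + 3 + 1 + 1 → ₹19 + ₹19 + ₹19 + ₹19 + ₹4 + ₹4 = ₹84.

84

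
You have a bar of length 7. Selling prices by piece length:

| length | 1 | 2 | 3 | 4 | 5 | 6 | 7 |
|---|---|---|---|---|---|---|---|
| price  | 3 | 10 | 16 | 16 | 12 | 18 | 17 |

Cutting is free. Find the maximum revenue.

36

Consider every possible first cut. R[k] is the best of p[i]+R[k−i] over all sellable i≤k.
R[1] = 3
R[2] = max(3+3, 10+0) = 10
R[3] = max(3+10, 10+3, 16+0) = 16
R[4] = max(3+16, 10+10, 16+3, 16+0) = 20
R[5] = max(3+20, 10+16, 16+10, 16+3, 12+0) = 26
R[6] = max(3+26, 10+20, 16+16, 16+10, 12+3, 18+0) = 32
R[7] = max(3+32, 10+26, 16+20, …, 18+3, 17+0) = 36
One optimal cutting: 3 + 2 + 2 → €16 + €10 + €10 = €36.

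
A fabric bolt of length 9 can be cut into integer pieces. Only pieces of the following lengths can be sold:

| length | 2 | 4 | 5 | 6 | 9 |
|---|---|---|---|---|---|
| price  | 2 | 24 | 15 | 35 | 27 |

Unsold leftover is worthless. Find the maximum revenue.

Consider every possible first cut. f[k] is the best of p[i]+f[k−i] over all sellable i≤k.
f[1] = 0
f[2] = 2
f[3] = 2
f[4] = max(2+2, 24+0) = 24
f[5] = max(2+2, 24+0, 15+0) = 24
f[6] = max(2+24, 24+2, 15+0, 35+0) = 35
f[7] = max(2+24, 24+2, 15+2, 35+0) = 35
f[8] = max(2+35, 24+24, 15+2, 35+2) = 48
f[9] = max(2+35, 24+24, 15+24, 35+2, 27+0) = 48
One optimal cutting: pieces 4 + 4 with 1 yard of scrap → $48.

48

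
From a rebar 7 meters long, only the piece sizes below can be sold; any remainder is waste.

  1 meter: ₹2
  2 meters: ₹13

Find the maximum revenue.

41

Consider every possible first cut. best[k] is the best of p[i]+best[k−i] over all sellable i≤k.
best[1] = 2
best[2] = max(2+2, 13+0) = 13
best[3] = max(2+13, 13+2) = 15
best[4] = max(2+15, 13+13) = 26
best[5] = max(2+26, 13+15) = 28
best[6] = max(2+28, 13+26) = 39
best[7] = max(2+39, 13+28) = 41
One optimal cutting: 2 + 2 + 2 + 1 → ₹41.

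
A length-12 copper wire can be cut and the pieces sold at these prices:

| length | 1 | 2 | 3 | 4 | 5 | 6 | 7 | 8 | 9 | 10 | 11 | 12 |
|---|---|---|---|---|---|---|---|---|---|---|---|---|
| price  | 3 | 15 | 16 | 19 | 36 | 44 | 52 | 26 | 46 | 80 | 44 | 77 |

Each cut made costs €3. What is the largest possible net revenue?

92

Build v[k] bottom-up: v[k] = max over allowed piece i of (p[i] + v[k−i]) − 3 per cut.
v[1] = 3
v[2] = max(3+3-3, 15+0) = 15
v[3] = max(3+15-3, 15+3-3, 16+0) = 16
v[4] = max(3+16-3, 15+15-3, 16+3-3, 19+0) = 27
v[5] = max(3+27-3, 15+16-3, 16+15-3, 19+3-3, 36+0) = 36
v[6] = max(3+36-3, 15+27-3, 16+16-3, 19+15-3, 36+3-3, 44+0) = 44
v[7] = max(3+44-3, 15+36-3, 16+27-3, …, 44+3-3, 52+0) = 52
v[8] = max(3+52-3, 15+44-3, 16+36-3, …, 52+3-3, 26+0) = 56
v[9] = max(3+56-3, 15+52-3, 16+44-3, …, 26+3-3, 46+0) = 64
v[10] = max(3+64-3, 15+56-3, 16+52-3, …, 46+3-3, 80+0) = 80
v[11] = max(3+80-3, 15+64-3, 16+56-3, …, 80+3-3, 44+0) = 80
v[12] = max(3+80-3, 15+80-3, 16+64-3, …, 44+3-3, 77+0) = 92
One optimal plan: pieces 10 + 2 (1 cut) → €95 − €3 = €92.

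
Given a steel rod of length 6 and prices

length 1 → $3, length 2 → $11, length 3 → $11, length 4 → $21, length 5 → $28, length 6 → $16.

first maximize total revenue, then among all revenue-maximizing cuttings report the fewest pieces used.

Let r[k] be the best obtainable value from length k. For each k, try every first piece i and keep the best of price[i] + r[k−i].
r[1] = 3
r[2] = max(3+3, 11+0) = 11
r[3] = max(3+11, 11+3, 11+0) = 14
r[4] = max(3+14, 11+11, 11+3, 21+0) = 22
r[5] = max(3+22, 11+14, 11+11, 21+3, 28+0) = 28
r[6] = max(3+28, 11+22, 11+14, 21+11, 28+3, 16+0) = 33
Maximum revenue is $33.
Now minimize piece count subject to staying optimal: for each k, pieces[k] = 1 + min over i with p[i]+r[k−i]=r[k] of pieces[k−i].
pieces[3] = 2
pieces[4] = 2
pieces[5] = 1
pieces[6] = 3

3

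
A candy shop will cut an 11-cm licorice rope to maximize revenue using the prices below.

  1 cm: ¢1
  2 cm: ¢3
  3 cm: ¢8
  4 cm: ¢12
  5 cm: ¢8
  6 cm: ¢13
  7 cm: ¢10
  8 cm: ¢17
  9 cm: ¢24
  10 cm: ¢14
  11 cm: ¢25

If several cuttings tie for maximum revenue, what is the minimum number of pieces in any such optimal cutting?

3

Build r[k] bottom-up: r[k] = max over allowed piece i of (p[i] + r[k−i]).
r[1] = 1
r[2] = max(1+1, 3+0) = 3
r[3] = max(1+3, 3+1, 8+0) = 8
r[4] = max(1+8, 3+3, 8+1, 12+0) = 12
r[5] = max(1+12, 3+8, 8+3, 12+1, 8+0) = 13
r[6] = max(1+13, 3+12, 8+8, 12+3, 8+1, 13+0) = 16
r[7] = max(1+16, 3+13, 8+12, …, 13+1, 10+0) = 20
r[8] = max(1+20, 3+16, 8+13, …, 10+1, 17+0) = 24
r[9] = max(1+24, 3+20, 8+16, …, 17+1, 24+0) = 25
r[10] = max(1+25, 3+24, 8+20, …, 24+1, 14+0) = 28
r[11] = max(1+28, 3+25, 8+24, …, 14+1, 25+0) = 32
Maximum revenue is ¢32.
Now minimize piece count subject to staying optimal: for each k, pieces[k] = 1 + min over i with p[i]+r[k−i]=r[k] of pieces[k−i].
pieces[8] = 2
pieces[9] = 3
pieces[10] = 3
pieces[11] = 3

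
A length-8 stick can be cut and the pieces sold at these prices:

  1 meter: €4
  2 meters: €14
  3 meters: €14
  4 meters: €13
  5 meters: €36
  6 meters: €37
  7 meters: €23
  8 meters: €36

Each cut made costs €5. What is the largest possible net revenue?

46

Build net[k] bottom-up: net[k] = max over allowed piece i of (p[i] + net[k−i]) − 5 per cut.
net[1] = 4
net[2] = 14
net[3] = 14
net[4] = 23  (first piece 2, then net[2]=14)
net[5] = 36
net[6] = 37
net[7] = 45  (first piece 2, then net[5]=36)
net[8] = 46  (first piece 2, then net[6]=37)
One optimal plan: pieces 6 + 2 (1 cut) → €51 − €5 = €46.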